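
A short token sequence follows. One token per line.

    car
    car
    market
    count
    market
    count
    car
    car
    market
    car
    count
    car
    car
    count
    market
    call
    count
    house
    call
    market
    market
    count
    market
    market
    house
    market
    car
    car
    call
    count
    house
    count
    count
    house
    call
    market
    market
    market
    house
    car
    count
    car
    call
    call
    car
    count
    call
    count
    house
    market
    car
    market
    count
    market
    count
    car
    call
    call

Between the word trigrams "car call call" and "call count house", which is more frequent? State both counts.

"car call call": 2 occurrences
"call count house": 3 occurrences

"call count house" (3 vs 2)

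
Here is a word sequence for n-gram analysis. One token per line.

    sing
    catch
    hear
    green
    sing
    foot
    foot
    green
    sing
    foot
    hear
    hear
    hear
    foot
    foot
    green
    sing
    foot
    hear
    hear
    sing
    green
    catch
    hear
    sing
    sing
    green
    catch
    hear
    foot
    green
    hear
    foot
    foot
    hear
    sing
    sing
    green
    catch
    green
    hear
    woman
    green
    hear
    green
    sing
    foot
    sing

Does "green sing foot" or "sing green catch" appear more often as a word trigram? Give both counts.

"green sing foot": 4 occurrences
"sing green catch": 3 occurrences

"green sing foot" (4 vs 3)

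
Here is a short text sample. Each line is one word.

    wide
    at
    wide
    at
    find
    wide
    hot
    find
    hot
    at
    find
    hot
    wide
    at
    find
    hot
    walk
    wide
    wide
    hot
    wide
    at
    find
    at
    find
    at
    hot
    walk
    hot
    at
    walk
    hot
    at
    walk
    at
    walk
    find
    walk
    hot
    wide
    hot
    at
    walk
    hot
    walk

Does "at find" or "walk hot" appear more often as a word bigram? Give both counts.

"at find" (5 vs 4)

"at find": 5 occurrences
"walk hot": 4 occurrences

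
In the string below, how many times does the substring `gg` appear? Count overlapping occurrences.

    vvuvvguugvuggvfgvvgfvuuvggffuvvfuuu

2

Sliding a length-2 window over the 35 characters (34 positions):
  position 12–13: gg
  position 25–26: gg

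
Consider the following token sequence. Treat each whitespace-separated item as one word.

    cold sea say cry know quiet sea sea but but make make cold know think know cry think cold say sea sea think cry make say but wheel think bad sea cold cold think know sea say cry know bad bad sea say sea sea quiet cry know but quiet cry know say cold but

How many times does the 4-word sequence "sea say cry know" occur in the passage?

2

Scanning the 52 overlapping 4-gram windows for "sea say cry know":
  position 2–5: sea say cry know
  position 36–39: sea say cry know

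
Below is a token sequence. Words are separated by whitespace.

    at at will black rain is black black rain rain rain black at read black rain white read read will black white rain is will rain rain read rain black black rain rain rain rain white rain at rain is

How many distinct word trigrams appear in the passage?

34

40 tokens → 38 trigram windows in total.
Repeated trigrams (each contributes count−1 duplicates):
  rain rain rain: 3
  black black rain: 2
  black rain rain: 2
4 duplicate windows → 38 − 4 = 34 distinct.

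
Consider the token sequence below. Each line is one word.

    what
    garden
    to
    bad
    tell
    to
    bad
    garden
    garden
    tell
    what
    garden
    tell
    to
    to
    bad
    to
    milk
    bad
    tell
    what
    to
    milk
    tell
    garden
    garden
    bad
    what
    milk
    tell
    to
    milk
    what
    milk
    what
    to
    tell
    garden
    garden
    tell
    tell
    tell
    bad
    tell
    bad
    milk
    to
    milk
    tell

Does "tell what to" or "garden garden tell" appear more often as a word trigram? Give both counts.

"garden garden tell" (2 vs 1)

"tell what to": 1 occurrence
"garden garden tell": 2 occurrences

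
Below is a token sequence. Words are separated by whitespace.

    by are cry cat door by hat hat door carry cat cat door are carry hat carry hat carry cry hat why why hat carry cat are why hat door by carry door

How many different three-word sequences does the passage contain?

33 tokens → 31 trigram windows in total.
Repeated trigrams (each contributes count−1 duplicates):
  carry hat carry: 2
1 duplicate windows → 31 − 1 = 30 distinct.

30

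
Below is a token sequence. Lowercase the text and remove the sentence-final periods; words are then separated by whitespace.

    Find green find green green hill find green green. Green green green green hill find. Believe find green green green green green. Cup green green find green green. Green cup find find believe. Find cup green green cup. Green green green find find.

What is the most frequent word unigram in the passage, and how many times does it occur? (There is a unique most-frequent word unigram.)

Unigram frequencies (highest first):
  green: 24
  find: 11
  cup: 4
  hill: 2
  believe: 2

"green", 24 times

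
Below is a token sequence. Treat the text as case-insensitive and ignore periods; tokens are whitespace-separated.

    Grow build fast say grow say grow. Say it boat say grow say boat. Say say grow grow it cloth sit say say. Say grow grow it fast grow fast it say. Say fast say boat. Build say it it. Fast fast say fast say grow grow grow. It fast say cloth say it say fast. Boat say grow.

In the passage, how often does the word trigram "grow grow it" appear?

3

Scanning the 57 overlapping trigram windows for "grow grow it":
  position 17–19: grow grow it
  position 25–27: grow grow it
  position 47–49: grow grow it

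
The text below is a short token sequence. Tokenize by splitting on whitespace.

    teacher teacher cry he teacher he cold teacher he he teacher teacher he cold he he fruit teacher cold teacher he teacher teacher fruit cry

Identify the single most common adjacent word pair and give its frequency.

Bigram frequencies (highest first):
  teacher he: 4
  teacher teacher: 3
  he teacher: 3
  he cold: 2
  cold teacher: 2
  he he: 2
  … (8 more, each ≤ 1)

"teacher he", 4 times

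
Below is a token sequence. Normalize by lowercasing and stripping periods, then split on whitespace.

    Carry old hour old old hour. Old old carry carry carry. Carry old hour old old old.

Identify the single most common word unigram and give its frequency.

Unigram frequencies (highest first):
  old: 9
  carry: 5
  hour: 3

"old", 9 times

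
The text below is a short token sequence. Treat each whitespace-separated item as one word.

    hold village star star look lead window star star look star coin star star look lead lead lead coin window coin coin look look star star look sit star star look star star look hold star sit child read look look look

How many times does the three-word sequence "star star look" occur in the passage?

Scanning the 40 overlapping trigram windows for "star star look":
  position 3–5: star star look
  position 8–10: star star look
  position 13–15: star star look
  position 25–27: star star look
  position 29–31: star star look
  position 32–34: star star look

6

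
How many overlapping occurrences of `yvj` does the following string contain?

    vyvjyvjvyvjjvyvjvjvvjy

4

Sliding a length-3 window over the 22 characters (20 positions):
  position 2–4: yvj
  position 5–7: yvj
  position 9–11: yvj
  position 14–16: yvj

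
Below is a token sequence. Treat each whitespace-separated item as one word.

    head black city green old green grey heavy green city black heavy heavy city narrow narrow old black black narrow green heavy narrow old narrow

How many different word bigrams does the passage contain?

25 tokens → 24 bigram windows in total.
Repeated bigrams (each contributes count−1 duplicates):
  narrow old: 2
1 duplicate windows → 24 − 1 = 23 distinct.

23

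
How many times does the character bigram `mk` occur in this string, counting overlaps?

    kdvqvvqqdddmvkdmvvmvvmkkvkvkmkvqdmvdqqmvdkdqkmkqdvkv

3

Sliding a length-2 window over the 52 characters (51 positions):
  position 22–23: mk
  position 29–30: mk
  position 46–47: mk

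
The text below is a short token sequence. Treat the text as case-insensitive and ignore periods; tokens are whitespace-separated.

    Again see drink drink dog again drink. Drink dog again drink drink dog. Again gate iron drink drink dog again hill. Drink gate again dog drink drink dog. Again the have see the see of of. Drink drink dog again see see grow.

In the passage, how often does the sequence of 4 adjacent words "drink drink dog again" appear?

6

Scanning the 40 overlapping 4-gram windows for "drink drink dog again":
  position 3–6: drink drink dog again
  position 7–10: drink drink dog again
  position 11–14: drink drink dog again
  position 17–20: drink drink dog again
  position 26–29: drink drink dog again
  position 37–40: drink drink dog again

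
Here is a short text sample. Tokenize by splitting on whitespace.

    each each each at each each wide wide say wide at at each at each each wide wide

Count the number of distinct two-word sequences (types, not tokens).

9

18 tokens → 17 bigram windows in total.
Repeated bigrams (each contributes count−1 duplicates):
  each each: 4
  at each: 3
  each at: 2
  each wide: 2
  wide wide: 2
8 duplicate windows → 17 − 8 = 9 distinct.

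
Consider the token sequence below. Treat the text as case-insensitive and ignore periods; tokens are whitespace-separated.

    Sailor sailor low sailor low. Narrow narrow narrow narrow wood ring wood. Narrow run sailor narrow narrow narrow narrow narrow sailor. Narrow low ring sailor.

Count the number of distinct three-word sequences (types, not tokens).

25 tokens → 23 trigram windows in total.
Repeated trigrams (each contributes count−1 duplicates):
  narrow narrow narrow: 5
4 duplicate windows → 23 − 4 = 19 distinct.

19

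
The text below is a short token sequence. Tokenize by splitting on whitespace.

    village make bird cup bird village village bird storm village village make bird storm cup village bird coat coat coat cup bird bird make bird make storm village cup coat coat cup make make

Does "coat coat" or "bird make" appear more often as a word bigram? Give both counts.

"coat coat": 3 occurrences
"bird make": 2 occurrences

"coat coat" (3 vs 2)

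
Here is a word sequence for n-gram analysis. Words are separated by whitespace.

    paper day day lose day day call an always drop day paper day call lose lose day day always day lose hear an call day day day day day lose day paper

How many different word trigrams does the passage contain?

25

32 tokens → 30 trigram windows in total.
Repeated trigrams (each contributes count−1 duplicates):
  day day day: 3
  day day lose: 2
  day lose day: 2
  lose day day: 2
5 duplicate windows → 30 − 5 = 25 distinct.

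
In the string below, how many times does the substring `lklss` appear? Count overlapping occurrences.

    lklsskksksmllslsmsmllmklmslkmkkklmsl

Sliding a length-5 window over the 36 characters (32 positions):
  position 1–5: lklss

1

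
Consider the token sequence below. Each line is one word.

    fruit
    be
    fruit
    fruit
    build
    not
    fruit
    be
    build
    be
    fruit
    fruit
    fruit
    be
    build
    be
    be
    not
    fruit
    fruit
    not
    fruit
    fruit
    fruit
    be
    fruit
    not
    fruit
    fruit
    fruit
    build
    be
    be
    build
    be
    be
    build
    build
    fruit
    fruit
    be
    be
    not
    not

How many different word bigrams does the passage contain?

14

44 tokens → 43 bigram windows in total.
Repeated bigrams (each contributes count−1 duplicates):
  fruit fruit: 9
  fruit be: 5
  be be: 4
  be build: 4
  build be: 4
  not fruit: 4
  be fruit: 3
  be not: 2
  … (2 more repeated)
29 duplicate windows → 43 − 29 = 14 distinct.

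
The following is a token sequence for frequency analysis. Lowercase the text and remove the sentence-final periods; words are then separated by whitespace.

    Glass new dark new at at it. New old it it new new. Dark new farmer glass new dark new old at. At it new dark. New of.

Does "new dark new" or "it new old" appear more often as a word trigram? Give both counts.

"new dark new" (4 vs 1)

"new dark new": 4 occurrences
"it new old": 1 occurrence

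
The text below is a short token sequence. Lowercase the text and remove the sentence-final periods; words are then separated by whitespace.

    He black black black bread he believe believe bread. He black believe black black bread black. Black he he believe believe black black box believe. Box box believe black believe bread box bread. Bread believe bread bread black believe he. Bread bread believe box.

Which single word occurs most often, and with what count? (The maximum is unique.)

Unigram frequencies (highest first):
  black: 12
  believe: 11
  bread: 10
  he: 6
  box: 5

"black", 12 times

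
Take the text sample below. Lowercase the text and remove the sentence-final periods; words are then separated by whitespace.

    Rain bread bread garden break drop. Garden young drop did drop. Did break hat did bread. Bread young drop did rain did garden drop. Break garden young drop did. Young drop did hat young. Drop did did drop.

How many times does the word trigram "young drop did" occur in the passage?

Scanning the 36 overlapping trigram windows for "young drop did":
  position 8–10: young drop did
  position 18–20: young drop did
  position 27–29: young drop did
  position 30–32: young drop did
  position 34–36: young drop did

5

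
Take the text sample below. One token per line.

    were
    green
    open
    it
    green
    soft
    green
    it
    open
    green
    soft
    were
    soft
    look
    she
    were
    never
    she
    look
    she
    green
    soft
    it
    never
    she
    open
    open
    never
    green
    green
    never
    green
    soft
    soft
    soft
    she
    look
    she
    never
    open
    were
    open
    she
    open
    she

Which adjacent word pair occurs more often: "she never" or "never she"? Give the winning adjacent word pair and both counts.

"she never": 1 occurrence
"never she": 2 occurrences

"never she" (2 vs 1)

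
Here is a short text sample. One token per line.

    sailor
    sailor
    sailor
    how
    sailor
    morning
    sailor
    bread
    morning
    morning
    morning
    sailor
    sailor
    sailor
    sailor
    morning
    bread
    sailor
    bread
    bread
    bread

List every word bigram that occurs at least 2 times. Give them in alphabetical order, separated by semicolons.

bread bread; morning morning; morning sailor; sailor bread; sailor morning; sailor sailor

Bigram counts meeting the condition (at least 2 times):
  bread bread: 2
  morning morning: 2
  morning sailor: 2
  sailor bread: 2
  sailor morning: 2
  sailor sailor: 5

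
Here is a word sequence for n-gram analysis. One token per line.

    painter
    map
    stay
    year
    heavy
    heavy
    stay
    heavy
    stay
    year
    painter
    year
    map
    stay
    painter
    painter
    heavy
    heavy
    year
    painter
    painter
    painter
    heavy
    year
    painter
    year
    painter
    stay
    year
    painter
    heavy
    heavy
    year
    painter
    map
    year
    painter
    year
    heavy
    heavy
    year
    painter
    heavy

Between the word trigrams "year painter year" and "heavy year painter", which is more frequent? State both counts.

"year painter year": 3 occurrences
"heavy year painter": 4 occurrences

"heavy year painter" (4 vs 3)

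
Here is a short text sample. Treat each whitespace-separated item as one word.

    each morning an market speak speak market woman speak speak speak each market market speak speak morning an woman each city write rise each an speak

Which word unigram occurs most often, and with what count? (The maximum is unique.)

Unigram frequencies (highest first):
  speak: 8
  each: 4
  market: 4
  an: 3
  morning: 2
  woman: 2
  … (3 more, each ≤ 1)

"speak", 8 times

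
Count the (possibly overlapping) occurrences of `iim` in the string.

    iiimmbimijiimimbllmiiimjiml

Sliding a length-3 window over the 27 characters (25 positions):
  position 2–4: iim
  position 11–13: iim
  position 21–23: iim

3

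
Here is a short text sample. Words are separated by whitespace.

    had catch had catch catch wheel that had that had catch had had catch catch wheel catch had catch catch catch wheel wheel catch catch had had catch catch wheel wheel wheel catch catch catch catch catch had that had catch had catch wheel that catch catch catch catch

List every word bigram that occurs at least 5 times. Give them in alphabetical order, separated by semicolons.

Bigram counts meeting the condition (at least 5 times):
  catch catch: 13
  catch had: 6
  catch wheel: 5
  had catch: 8

catch catch; catch had; catch wheel; had catch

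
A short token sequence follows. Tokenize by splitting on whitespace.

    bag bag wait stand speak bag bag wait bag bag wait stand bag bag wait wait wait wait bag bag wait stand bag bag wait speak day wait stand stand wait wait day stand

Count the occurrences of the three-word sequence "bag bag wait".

6

Scanning the 32 overlapping trigram windows for "bag bag wait":
  position 1–3: bag bag wait
  position 6–8: bag bag wait
  position 9–11: bag bag wait
  position 13–15: bag bag wait
  position 19–21: bag bag wait
  position 23–25: bag bag wait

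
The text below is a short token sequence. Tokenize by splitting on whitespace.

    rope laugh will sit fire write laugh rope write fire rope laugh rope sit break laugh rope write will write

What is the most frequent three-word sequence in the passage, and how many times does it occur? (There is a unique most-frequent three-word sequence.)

"laugh rope write", 2 times

Trigram frequencies (highest first):
  laugh rope write: 2
  rope laugh will: 1
  laugh will sit: 1
  will sit fire: 1
  sit fire write: 1
  fire write laugh: 1
  … (11 more, each ≤ 1)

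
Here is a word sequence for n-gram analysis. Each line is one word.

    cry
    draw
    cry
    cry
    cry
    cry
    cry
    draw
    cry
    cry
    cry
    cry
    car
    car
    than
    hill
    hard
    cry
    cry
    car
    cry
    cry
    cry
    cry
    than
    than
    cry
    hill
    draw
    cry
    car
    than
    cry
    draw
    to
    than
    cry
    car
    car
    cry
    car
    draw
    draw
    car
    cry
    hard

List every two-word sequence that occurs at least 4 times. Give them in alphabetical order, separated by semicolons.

Bigram counts meeting the condition (at least 4 times):
  cry car: 5
  cry cry: 11

cry car; cry cry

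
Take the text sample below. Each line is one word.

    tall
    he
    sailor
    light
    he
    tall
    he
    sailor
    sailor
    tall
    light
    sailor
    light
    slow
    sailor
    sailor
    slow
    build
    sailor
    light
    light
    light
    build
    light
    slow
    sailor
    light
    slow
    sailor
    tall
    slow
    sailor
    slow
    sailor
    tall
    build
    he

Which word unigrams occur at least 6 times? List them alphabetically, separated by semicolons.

light; sailor; slow

Unigram counts meeting the condition (at least 6 times):
  light: 8
  sailor: 11
  slow: 6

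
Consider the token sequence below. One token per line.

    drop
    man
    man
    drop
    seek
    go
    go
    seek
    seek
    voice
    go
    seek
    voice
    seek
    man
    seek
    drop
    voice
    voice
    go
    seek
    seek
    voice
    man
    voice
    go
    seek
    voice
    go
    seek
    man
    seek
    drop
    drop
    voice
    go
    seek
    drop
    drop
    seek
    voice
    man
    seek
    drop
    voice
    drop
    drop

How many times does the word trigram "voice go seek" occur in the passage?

5

Scanning the 45 overlapping trigram windows for "voice go seek":
  position 10–12: voice go seek
  position 19–21: voice go seek
  position 25–27: voice go seek
  position 28–30: voice go seek
  position 35–37: voice go seek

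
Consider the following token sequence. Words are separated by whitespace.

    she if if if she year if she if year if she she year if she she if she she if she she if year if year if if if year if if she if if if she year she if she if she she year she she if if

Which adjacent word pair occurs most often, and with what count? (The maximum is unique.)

"if she", 10 times

Bigram frequencies (highest first):
  if she: 10
  she if: 9
  if if: 8
  year if: 6
  she she: 6
  she year: 4
  … (2 more, each ≤ 4)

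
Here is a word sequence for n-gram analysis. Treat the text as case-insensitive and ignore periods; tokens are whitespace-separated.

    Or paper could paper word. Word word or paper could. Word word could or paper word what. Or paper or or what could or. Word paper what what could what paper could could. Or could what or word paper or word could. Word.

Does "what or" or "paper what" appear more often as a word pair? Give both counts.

"what or": 2 occurrences
"paper what": 1 occurrence

"what or" (2 vs 1)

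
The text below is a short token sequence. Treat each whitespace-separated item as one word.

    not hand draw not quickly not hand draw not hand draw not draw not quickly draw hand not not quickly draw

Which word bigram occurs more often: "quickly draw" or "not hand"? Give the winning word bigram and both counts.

"not hand" (3 vs 2)

"quickly draw": 2 occurrences
"not hand": 3 occurrences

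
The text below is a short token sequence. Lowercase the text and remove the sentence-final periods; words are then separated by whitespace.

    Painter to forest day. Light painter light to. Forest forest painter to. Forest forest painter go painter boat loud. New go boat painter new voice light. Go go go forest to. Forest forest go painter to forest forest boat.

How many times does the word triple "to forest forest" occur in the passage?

4

Scanning the 37 overlapping trigram windows for "to forest forest":
  position 8–10: to forest forest
  position 12–14: to forest forest
  position 31–33: to forest forest
  position 36–38: to forest forest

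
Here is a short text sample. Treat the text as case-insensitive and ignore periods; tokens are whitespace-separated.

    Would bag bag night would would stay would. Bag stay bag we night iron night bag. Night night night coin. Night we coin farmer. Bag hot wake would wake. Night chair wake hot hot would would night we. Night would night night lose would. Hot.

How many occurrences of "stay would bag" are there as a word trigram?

Scanning the 43 overlapping trigram windows for "stay would bag":
  position 7–9: stay would bag

1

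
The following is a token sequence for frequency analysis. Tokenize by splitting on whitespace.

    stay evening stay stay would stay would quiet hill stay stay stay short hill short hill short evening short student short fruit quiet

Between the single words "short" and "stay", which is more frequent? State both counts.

"short": 5 occurrences
"stay": 7 occurrences

"stay" (7 vs 5)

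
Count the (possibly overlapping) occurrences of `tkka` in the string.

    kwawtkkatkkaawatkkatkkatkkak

Sliding a length-4 window over the 28 characters (25 positions):
  position 5–8: tkka
  position 9–12: tkka
  position 16–19: tkka
  position 20–23: tkka
  position 24–27: tkka

5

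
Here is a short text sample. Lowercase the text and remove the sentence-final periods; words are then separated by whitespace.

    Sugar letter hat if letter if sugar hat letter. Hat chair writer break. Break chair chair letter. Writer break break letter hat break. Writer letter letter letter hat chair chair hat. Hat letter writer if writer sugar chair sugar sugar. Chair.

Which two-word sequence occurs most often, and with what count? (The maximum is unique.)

"letter hat", 4 times

Bigram frequencies (highest first):
  letter hat: 4
  hat letter: 2
  hat chair: 2
  writer break: 2
  break break: 2
  chair chair: 2
  … (23 more, each ≤ 2)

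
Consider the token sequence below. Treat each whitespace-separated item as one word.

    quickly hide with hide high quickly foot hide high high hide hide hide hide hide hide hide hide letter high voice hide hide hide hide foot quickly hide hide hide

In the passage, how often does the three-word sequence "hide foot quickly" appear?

Scanning the 28 overlapping trigram windows for "hide foot quickly":
  position 25–27: hide foot quickly

1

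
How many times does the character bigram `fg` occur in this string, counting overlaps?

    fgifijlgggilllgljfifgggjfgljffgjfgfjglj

5

Sliding a length-2 window over the 39 characters (38 positions):
  position 1–2: fg
  position 20–21: fg
  position 25–26: fg
  position 30–31: fg
  position 33–34: fg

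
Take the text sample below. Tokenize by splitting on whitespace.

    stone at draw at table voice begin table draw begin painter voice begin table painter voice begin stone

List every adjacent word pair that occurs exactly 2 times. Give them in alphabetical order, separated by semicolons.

Bigram counts meeting the condition (exactly 2 times):
  begin table: 2
  painter voice: 2

begin table; painter voice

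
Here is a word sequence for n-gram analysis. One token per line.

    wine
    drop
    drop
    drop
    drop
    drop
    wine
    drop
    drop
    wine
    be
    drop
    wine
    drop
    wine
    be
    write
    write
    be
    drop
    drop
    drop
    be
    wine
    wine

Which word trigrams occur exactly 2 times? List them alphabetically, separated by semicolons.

Trigram counts meeting the condition (exactly 2 times):
  drop drop wine: 2
  drop wine be: 2
  drop wine drop: 2
  wine drop drop: 2

drop drop wine; drop wine be; drop wine drop; wine drop drop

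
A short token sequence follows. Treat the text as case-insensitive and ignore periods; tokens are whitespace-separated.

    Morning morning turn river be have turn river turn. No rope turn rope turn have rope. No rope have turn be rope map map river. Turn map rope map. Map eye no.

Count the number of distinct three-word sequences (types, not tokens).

32 tokens → 30 trigram windows in total.
Repeated trigrams (each contributes count−1 duplicates):
  rope map map: 2
1 duplicate windows → 30 − 1 = 29 distinct.

29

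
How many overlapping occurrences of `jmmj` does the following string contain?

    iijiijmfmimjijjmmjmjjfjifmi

1

Sliding a length-4 window over the 27 characters (24 positions):
  position 15–18: jmmj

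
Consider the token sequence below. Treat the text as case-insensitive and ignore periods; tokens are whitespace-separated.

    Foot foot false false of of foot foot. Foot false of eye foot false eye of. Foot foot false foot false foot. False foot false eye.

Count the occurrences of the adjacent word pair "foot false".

7

Scanning the 25 overlapping bigram windows for "foot false":
  position 2–3: foot false
  position 9–10: foot false
  position 13–14: foot false
  position 18–19: foot false
  position 20–21: foot false
  position 22–23: foot false
  position 24–25: foot false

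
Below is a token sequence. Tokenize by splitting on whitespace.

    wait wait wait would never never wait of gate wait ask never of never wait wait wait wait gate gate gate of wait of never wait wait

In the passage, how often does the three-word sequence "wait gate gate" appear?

Scanning the 25 overlapping trigram windows for "wait gate gate":
  position 18–20: wait gate gate

1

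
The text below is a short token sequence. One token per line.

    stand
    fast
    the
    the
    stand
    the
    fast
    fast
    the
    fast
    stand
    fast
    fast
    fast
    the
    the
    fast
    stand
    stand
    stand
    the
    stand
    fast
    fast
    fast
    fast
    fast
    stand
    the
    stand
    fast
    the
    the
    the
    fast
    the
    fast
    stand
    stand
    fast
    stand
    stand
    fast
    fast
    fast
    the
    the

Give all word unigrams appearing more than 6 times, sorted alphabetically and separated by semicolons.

Unigram counts meeting the condition (more than 6 times):
  fast: 20
  stand: 13
  the: 14

fast; stand; the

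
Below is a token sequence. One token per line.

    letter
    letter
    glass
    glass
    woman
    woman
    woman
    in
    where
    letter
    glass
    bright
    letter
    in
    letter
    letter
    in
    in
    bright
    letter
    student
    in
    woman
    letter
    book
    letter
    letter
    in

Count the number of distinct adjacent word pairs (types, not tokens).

28 tokens → 27 bigram windows in total.
Repeated bigrams (each contributes count−1 duplicates):
  letter in: 3
  letter letter: 3
  bright letter: 2
  letter glass: 2
  woman woman: 2
7 duplicate windows → 27 − 7 = 20 distinct.

20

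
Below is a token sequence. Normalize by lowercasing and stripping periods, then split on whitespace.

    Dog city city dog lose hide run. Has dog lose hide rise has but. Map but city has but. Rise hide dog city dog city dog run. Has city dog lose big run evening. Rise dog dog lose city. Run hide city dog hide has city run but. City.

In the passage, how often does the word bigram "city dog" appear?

5

Scanning the 48 overlapping bigram windows for "city dog":
  position 3–4: city dog
  position 23–24: city dog
  position 25–26: city dog
  position 29–30: city dog
  position 42–43: city dog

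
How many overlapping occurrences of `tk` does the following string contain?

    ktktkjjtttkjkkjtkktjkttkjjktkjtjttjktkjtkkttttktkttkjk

Sliding a length-2 window over the 54 characters (53 positions):
  position 2–3: tk
  position 4–5: tk
  position 10–11: tk
  position 16–17: tk
  position 23–24: tk
  position 28–29: tk
  position 37–38: tk
  position 40–41: tk
  position 46–47: tk
  position 48–49: tk
  … (1 more)

11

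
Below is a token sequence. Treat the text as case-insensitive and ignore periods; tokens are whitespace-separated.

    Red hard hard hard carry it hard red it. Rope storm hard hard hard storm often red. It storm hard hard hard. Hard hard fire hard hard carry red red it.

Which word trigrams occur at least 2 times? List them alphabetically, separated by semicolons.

hard hard carry; hard hard hard; storm hard hard

Trigram counts meeting the condition (at least 2 times):
  hard hard carry: 2
  hard hard hard: 5
  storm hard hard: 2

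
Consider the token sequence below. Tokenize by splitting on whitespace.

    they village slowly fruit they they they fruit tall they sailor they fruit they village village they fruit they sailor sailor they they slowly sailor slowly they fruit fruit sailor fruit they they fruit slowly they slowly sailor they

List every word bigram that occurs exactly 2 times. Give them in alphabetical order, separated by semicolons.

slowly sailor; slowly they; they sailor; they slowly; they village

Bigram counts meeting the condition (exactly 2 times):
  slowly sailor: 2
  slowly they: 2
  they sailor: 2
  they slowly: 2
  they village: 2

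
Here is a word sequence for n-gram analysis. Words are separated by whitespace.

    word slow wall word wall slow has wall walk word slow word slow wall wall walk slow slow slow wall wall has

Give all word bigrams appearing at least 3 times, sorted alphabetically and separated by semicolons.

Bigram counts meeting the condition (at least 3 times):
  slow wall: 3
  word slow: 3

slow wall; word slow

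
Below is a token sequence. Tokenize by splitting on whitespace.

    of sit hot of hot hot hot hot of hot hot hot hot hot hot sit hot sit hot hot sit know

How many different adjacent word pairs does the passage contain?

7

22 tokens → 21 bigram windows in total.
Repeated bigrams (each contributes count−1 duplicates):
  hot hot: 9
  hot sit: 3
  sit hot: 3
  hot of: 2
  of hot: 2
14 duplicate windows → 21 − 14 = 7 distinct.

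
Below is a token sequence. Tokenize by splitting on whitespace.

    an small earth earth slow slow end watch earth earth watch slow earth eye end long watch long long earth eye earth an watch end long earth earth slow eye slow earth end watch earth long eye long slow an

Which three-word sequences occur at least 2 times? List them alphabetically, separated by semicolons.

Trigram counts meeting the condition (at least 2 times):
  earth earth slow: 2
  end watch earth: 2

earth earth slow; end watch earth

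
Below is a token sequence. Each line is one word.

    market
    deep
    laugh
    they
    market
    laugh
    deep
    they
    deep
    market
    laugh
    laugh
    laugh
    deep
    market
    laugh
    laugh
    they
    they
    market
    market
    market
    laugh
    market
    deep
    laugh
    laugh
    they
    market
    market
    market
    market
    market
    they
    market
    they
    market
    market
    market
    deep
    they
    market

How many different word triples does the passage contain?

42 tokens → 40 trigram windows in total.
Repeated trigrams (each contributes count−1 duplicates):
  market market market: 5
  they market market: 3
  deep market laugh: 2
  laugh laugh they: 2
  laugh they market: 2
  market deep laugh: 2
  market laugh laugh: 2
  market they market: 2
12 duplicate windows → 40 − 12 = 28 distinct.

28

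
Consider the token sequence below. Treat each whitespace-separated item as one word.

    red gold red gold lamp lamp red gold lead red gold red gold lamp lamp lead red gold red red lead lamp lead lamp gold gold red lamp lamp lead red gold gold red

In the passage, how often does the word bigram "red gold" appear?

Scanning the 33 overlapping bigram windows for "red gold":
  position 1–2: red gold
  position 3–4: red gold
  position 7–8: red gold
  position 10–11: red gold
  position 12–13: red gold
  position 17–18: red gold
  position 31–32: red gold

7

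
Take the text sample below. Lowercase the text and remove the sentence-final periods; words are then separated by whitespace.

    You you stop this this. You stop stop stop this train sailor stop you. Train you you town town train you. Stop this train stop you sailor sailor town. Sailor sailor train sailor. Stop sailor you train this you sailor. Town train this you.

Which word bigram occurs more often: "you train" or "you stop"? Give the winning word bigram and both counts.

"you train": 2 occurrences
"you stop": 3 occurrences

"you stop" (3 vs 2)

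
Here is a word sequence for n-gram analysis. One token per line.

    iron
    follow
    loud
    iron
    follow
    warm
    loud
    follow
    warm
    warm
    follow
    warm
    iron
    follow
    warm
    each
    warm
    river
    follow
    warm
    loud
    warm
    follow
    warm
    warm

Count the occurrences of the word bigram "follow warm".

Scanning the 24 overlapping bigram windows for "follow warm":
  position 5–6: follow warm
  position 8–9: follow warm
  position 11–12: follow warm
  position 14–15: follow warm
  position 19–20: follow warm
  position 23–24: follow warm

6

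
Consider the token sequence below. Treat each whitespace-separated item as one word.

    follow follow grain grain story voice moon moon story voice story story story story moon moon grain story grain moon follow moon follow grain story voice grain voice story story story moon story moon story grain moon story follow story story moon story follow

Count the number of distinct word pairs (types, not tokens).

20

44 tokens → 43 bigram windows in total.
Repeated bigrams (each contributes count−1 duplicates):
  story story: 6
  moon story: 5
  story moon: 4
  grain story: 3
  story voice: 3
  follow grain: 2
  grain moon: 2
  moon follow: 2
  … (4 more repeated)
23 duplicate windows → 43 − 23 = 20 distinct.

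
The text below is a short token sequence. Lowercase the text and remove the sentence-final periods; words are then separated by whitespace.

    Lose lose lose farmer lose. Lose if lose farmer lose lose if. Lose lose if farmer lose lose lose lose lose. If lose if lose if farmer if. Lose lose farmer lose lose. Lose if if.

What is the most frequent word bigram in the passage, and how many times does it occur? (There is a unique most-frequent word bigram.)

"lose lose", 12 times

Bigram frequencies (highest first):
  lose lose: 12
  lose if: 7
  if lose: 5
  farmer lose: 4
  lose farmer: 3
  if farmer: 2
  … (2 more, each ≤ 1)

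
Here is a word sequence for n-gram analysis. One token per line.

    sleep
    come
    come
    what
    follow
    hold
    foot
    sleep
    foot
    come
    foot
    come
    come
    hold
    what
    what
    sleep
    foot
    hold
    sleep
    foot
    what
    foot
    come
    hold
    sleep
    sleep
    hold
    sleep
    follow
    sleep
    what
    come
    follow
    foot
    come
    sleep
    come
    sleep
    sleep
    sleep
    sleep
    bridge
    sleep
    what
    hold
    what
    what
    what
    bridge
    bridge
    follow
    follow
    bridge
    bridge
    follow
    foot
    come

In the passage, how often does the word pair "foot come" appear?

5

Scanning the 57 overlapping bigram windows for "foot come":
  position 9–10: foot come
  position 11–12: foot come
  position 23–24: foot come
  position 35–36: foot come
  position 57–58: foot come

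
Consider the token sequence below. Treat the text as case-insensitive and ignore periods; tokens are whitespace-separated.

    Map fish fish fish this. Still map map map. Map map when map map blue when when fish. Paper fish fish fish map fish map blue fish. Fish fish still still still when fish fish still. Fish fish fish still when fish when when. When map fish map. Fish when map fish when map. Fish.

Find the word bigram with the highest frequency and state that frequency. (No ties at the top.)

Bigram frequencies (highest first):
  fish fish: 9
  map fish: 6
  map map: 5
  when map: 4
  when when: 3
  when fish: 3
  … (15 more, each ≤ 3)

"fish fish", 9 times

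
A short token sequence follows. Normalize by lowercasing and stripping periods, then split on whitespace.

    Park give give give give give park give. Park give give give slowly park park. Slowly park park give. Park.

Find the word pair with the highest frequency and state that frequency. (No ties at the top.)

"give give", 6 times

Bigram frequencies (highest first):
  give give: 6
  park give: 4
  give park: 3
  slowly park: 2
  park park: 2
  give slowly: 1
  … (1 more, each ≤ 1)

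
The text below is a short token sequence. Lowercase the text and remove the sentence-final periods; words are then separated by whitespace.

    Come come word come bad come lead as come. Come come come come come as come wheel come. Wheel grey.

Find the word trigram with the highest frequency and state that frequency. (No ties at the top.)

"come come come", 4 times

Trigram frequencies (highest first):
  come come come: 4
  come come word: 1
  come word come: 1
  word come bad: 1
  come bad come: 1
  bad come lead: 1
  … (9 more, each ≤ 1)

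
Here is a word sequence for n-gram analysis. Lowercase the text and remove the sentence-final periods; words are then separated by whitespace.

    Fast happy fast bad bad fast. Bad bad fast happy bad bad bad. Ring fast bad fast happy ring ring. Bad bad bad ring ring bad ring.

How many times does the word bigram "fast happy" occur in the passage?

Scanning the 26 overlapping bigram windows for "fast happy":
  position 1–2: fast happy
  position 9–10: fast happy
  position 17–18: fast happy

3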